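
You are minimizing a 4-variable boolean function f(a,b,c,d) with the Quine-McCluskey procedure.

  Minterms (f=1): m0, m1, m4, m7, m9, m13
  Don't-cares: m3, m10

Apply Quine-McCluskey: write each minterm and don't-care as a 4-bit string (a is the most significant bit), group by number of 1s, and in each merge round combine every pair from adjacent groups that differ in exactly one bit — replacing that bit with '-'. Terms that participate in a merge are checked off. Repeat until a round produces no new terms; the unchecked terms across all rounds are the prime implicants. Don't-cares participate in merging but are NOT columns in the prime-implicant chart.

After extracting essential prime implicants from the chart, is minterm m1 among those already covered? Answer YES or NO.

NO

[col 0] 0000*, 0001*, 0011*, 0100*, 0111*, 1001*, 1010, 1101*
[col 1] -001, 0-00, 0-11, 00-1, 000-, 1-01
Prime implicants: -001, 0-00, 0-11, 00-1, 000-, 1-01, 1010
PI chart (minterm → PIs covering it):
  0 | 0-00,000-
  1 | -001,00-1,000-
  4 | 0-00  (sole → essential)
  7 | 0-11  (sole → essential)
  9 | -001,1-01
  13 | 1-01  (sole → essential)
Essential prime implicants: 0-00, 0-11, 1-01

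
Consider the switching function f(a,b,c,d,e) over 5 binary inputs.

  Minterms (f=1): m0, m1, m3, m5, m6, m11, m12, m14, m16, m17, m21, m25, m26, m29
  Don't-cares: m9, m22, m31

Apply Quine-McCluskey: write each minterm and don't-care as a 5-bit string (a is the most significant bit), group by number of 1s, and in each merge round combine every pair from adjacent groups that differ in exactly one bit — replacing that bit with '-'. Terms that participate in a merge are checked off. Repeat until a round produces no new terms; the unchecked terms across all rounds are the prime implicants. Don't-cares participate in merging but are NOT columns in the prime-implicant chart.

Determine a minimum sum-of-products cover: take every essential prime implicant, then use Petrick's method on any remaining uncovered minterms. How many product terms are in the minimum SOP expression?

7

[col 0] 00000*, 00001*, 00011*, 00101*, 00110*, 01001*, 01011*, 01100*, 01110*, 10000*, 10001*, 10101*, 10110*, 11001*, 11010, 11101*, 11111*
[col 1] -0000*, -0001*, -0101*, -0110, -1001*, 0-001*, 0-011*, 0-110, 00-01*, 000-1*, 0000-*, 010-1*, 011-0, 1-001*, 1-101*, 10-01*, 1000-*, 11-01*, 111-1
[col 2] --001, -0-01, -000-, 0-0-1, 1--01
Prime implicants: --001, -0-01, -000-, -0110, 0-0-1, 0-110, 011-0, 1--01, 11010, 111-1
PI chart (minterm → PIs covering it):
  0 | -000-  (sole → essential)
  1 | --001,-0-01,-000-,0-0-1
  3 | 0-0-1  (sole → essential)
  5 | -0-01  (sole → essential)
  6 | -0110,0-110
  11 | 0-0-1  (sole → essential)
  12 | 011-0  (sole → essential)
  14 | 0-110,011-0
  16 | -000-  (sole → essential)
  17 | --001,-0-01,-000-,1--01
  21 | -0-01,1--01
  25 | --001,1--01
  26 | 11010  (sole → essential)
  29 | 1--01,111-1
Essential prime implicants: -0-01, -000-, 0-0-1, 011-0, 11010
Petrick residual → -0110, 1--01
Minimum SOP uses 7 PIs: b'd'e + b'c'd' + b'cde' + a'c'e + a'bce' + ad'e + abc'de'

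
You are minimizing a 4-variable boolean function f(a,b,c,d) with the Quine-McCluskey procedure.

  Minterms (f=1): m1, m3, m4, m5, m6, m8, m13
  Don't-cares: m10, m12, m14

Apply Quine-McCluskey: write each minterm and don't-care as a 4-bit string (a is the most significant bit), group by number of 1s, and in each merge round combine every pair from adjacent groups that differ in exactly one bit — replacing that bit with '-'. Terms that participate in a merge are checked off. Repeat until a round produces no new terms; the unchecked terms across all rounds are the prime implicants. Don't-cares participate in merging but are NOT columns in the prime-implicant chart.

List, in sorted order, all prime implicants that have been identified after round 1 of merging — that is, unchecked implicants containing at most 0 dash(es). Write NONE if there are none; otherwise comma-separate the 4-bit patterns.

size-2^0 implicants → 0001(✓)  0011(✓)  0100(✓)  0101(✓)  0110(✓)  1000(✓)  1010(✓)  1100(✓)  1101(✓)  1110(✓)
size-2^1 implicants → -100(✓)  -101(✓)  -110(✓)  0-01  00-1  01-0(✓)  010-(✓)  1-00(✓)  1-10(✓)  10-0(✓)  11-0(✓)  110-(✓)
size-2^2 implicants → -1-0  -10-  1--0
Unchecked terms (primes): -1-0, -10-, 0-01, 00-1, 1--0

NONE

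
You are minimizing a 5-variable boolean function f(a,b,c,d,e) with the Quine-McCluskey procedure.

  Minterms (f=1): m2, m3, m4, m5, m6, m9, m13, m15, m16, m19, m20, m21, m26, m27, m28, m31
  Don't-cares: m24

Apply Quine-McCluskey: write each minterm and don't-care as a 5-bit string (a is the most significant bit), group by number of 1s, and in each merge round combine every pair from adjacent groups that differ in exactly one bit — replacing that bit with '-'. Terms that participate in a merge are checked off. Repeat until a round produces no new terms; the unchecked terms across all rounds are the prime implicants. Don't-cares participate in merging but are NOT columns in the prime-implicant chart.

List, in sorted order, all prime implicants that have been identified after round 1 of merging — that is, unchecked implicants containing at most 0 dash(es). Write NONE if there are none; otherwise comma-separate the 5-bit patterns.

NONE

[col 0] 00010*, 00011*, 00100*, 00101*, 00110*, 01001*, 01101*, 01111*, 10000*, 10011*, 10100*, 10101*, 11000*, 11010*, 11011*, 11100*, 11111*
[col 1] -0011, -0100*, -0101*, -1111, 0-101, 00-10, 0001-, 001-0, 0010-*, 01-01, 011-1, 1-000*, 1-011, 1-100*, 10-00*, 1010-*, 11-00*, 11-11, 110-0, 1101-
[col 2] -010-, 1--00
Prime implicants: -0011, -010-, -1111, 0-101, 00-10, 0001-, 001-0, 01-01, 011-1, 1--00, 1-011, 11-11, 110-0, 1101-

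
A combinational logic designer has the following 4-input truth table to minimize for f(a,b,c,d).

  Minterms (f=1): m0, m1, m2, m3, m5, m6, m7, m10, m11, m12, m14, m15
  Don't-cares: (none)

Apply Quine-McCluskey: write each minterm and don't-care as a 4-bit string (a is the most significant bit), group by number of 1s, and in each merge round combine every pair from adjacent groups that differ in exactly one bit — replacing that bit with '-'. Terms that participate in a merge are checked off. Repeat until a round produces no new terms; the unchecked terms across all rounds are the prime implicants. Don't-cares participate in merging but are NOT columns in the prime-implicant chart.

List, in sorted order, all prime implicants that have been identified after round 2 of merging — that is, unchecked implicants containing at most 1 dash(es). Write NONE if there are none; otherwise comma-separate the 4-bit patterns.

11-0

Round 0: 0000✓ 0001✓ 0010✓ 0011✓ 0101✓ 0110✓ 0111✓ 1010✓ 1011✓ 1100✓ 1110✓ 1111✓
Round 1: -010✓ -011✓ -110✓ -111✓ 0-01✓ 0-10✓ 0-11✓ 00-0✓ 00-1✓ 000-✓ 001-✓ 01-1✓ 011-✓ 1-10✓ 1-11✓ 101-✓ 11-0 111-✓
Round 2: --10✓ --11✓ -01-✓ -11-✓ 0--1 0-1-✓ 00-- 1-1-✓
Round 3: --1-
PIs = {--1-, 0--1, 00--, 11-0}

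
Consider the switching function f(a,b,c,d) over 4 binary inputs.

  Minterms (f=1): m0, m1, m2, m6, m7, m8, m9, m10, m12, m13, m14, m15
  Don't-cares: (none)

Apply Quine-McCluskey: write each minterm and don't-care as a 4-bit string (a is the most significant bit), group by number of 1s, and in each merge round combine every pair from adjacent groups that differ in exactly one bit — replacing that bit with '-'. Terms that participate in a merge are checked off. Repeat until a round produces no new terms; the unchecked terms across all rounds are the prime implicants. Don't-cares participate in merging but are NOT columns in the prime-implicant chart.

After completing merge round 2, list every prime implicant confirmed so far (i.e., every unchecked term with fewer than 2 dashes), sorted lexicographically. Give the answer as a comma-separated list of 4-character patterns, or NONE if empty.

size-2^0 implicants → 0000(✓)  0001(✓)  0010(✓)  0110(✓)  0111(✓)  1000(✓)  1001(✓)  1010(✓)  1100(✓)  1101(✓)  1110(✓)  1111(✓)
size-2^1 implicants → -000(✓)  -001(✓)  -010(✓)  -110(✓)  -111(✓)  0-10(✓)  00-0(✓)  000-(✓)  011-(✓)  1-00(✓)  1-01(✓)  1-10(✓)  10-0(✓)  100-(✓)  11-0(✓)  11-1(✓)  110-(✓)  111-(✓)
size-2^2 implicants → --10  -0-0  -00-  -11-  1--0  1-0-  11--
Unchecked terms (primes): --10, -0-0, -00-, -11-, 1--0, 1-0-, 11--

NONE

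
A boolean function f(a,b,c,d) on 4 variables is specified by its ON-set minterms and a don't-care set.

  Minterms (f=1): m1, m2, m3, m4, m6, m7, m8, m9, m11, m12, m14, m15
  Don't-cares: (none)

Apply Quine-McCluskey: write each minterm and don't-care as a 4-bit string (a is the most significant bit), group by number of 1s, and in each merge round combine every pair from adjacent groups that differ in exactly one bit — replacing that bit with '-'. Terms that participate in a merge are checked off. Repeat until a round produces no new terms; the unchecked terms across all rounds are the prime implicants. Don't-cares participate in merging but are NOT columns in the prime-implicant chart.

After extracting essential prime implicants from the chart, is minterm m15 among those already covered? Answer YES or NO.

size-2^0 implicants → 0001(✓)  0010(✓)  0011(✓)  0100(✓)  0110(✓)  0111(✓)  1000(✓)  1001(✓)  1011(✓)  1100(✓)  1110(✓)  1111(✓)
size-2^1 implicants → -001(✓)  -011(✓)  -100(✓)  -110(✓)  -111(✓)  0-10(✓)  0-11(✓)  00-1(✓)  001-(✓)  01-0(✓)  011-(✓)  1-00  1-11(✓)  10-1(✓)  100-  11-0(✓)  111-(✓)
size-2^2 implicants → --11  -0-1  -1-0  -11-  0-1-
Unchecked terms (primes): --11, -0-1, -1-0, -11-, 0-1-, 1-00, 100-
Minterm coverage:
  m1 ⊆ -0-1 [E]
  m2 ⊆ 0-1- [E]
  m3 ⊆ --11,-0-1,0-1-
  m4 ⊆ -1-0 [E]
  m6 ⊆ -1-0,-11-,0-1-
  m7 ⊆ --11,-11-,0-1-
  m8 ⊆ 1-00,100-
  m9 ⊆ -0-1,100-
  m11 ⊆ --11,-0-1
  m12 ⊆ -1-0,1-00
  m14 ⊆ -1-0,-11-
  m15 ⊆ --11,-11-
E = {-0-1, -1-0, 0-1-}

NO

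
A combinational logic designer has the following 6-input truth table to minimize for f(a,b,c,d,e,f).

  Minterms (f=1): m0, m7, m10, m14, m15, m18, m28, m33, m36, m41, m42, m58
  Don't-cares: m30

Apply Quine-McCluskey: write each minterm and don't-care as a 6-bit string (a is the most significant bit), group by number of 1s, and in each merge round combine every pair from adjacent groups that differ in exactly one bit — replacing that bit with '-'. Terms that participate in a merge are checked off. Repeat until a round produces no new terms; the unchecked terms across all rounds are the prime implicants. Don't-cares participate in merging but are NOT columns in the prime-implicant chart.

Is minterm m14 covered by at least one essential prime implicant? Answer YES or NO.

size-2^0 implicants → 000000  000111(✓)  001010(✓)  001110(✓)  001111(✓)  010010  011100(✓)  011110(✓)  100001(✓)  100100  101001(✓)  101010(✓)  111010(✓)
size-2^1 implicants → -01010  0-1110  00-111  001-10  00111-  0111-0  1-1010  10-001
Unchecked terms (primes): -01010, 0-1110, 00-111, 000000, 001-10, 00111-, 010010, 0111-0, 1-1010, 10-001, 100100
Minterm coverage:
  m0 ⊆ 000000 [E]
  m7 ⊆ 00-111 [E]
  m10 ⊆ -01010,001-10
  m14 ⊆ 0-1110,001-10,00111-
  m15 ⊆ 00-111,00111-
  m18 ⊆ 010010 [E]
  m28 ⊆ 0111-0 [E]
  m33 ⊆ 10-001 [E]
  m36 ⊆ 100100 [E]
  m41 ⊆ 10-001 [E]
  m42 ⊆ -01010,1-1010
  m58 ⊆ 1-1010 [E]
E = {00-111, 000000, 010010, 0111-0, 1-1010, 10-001, 100100}

NO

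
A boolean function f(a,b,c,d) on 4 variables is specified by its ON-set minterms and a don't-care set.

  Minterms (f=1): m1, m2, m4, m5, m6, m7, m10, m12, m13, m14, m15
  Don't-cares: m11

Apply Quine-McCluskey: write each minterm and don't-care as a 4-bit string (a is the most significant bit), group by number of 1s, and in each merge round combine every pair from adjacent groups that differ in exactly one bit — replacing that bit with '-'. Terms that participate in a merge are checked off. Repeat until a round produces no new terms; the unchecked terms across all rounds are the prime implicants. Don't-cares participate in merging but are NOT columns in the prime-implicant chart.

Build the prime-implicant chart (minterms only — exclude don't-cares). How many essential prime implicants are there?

[col 0] 0001*, 0010*, 0100*, 0101*, 0110*, 0111*, 1010*, 1011*, 1100*, 1101*, 1110*, 1111*
[col 1] -010*, -100*, -101*, -110*, -111*, 0-01, 0-10*, 01-0*, 01-1*, 010-*, 011-*, 1-10*, 1-11*, 101-*, 11-0*, 11-1*, 110-*, 111-*
[col 2] --10, -1-0*, -1-1*, -10-*, -11-*, 01--*, 1-1-, 11--*
[col 3] -1--
Prime implicants: --10, -1--, 0-01, 1-1-
PI chart (minterm → PIs covering it):
  1 | 0-01  (sole → essential)
  2 | --10  (sole → essential)
  4 | -1--  (sole → essential)
  5 | -1--,0-01
  6 | --10,-1--
  7 | -1--  (sole → essential)
  10 | --10,1-1-
  12 | -1--  (sole → essential)
  13 | -1--  (sole → essential)
  14 | --10,-1--,1-1-
  15 | -1--,1-1-
Essential prime implicants: --10, -1--, 0-01

3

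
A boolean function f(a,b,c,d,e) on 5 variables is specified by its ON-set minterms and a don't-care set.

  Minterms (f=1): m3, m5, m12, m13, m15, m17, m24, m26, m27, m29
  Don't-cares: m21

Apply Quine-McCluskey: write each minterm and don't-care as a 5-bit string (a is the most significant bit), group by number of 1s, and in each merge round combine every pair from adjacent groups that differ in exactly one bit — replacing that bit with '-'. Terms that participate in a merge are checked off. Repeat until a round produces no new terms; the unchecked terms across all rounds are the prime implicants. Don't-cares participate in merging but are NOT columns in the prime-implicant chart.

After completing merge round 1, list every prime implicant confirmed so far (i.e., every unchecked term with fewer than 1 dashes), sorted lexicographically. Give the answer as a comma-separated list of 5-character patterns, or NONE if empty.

[col 0] 00011, 00101*, 01100*, 01101*, 01111*, 10001*, 10101*, 11000*, 11010*, 11011*, 11101*
[col 1] -0101*, -1101*, 0-101*, 011-1, 0110-, 1-101*, 10-01, 110-0, 1101-
[col 2] --101
Prime implicants: --101, 00011, 011-1, 0110-, 10-01, 110-0, 1101-

00011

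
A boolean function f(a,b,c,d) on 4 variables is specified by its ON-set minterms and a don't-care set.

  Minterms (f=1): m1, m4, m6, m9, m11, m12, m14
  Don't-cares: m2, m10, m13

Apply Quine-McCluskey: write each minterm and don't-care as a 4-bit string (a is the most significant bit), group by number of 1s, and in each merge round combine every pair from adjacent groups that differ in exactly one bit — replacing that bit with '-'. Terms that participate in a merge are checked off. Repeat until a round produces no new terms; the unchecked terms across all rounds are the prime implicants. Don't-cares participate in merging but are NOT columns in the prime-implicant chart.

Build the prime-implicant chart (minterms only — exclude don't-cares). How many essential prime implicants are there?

size-2^0 implicants → 0001(✓)  0010(✓)  0100(✓)  0110(✓)  1001(✓)  1010(✓)  1011(✓)  1100(✓)  1101(✓)  1110(✓)
size-2^1 implicants → -001  -010(✓)  -100(✓)  -110(✓)  0-10(✓)  01-0(✓)  1-01  1-10(✓)  10-1  101-  11-0(✓)  110-
size-2^2 implicants → --10  -1-0
Unchecked terms (primes): --10, -001, -1-0, 1-01, 10-1, 101-, 110-
Minterm coverage:
  m1 ⊆ -001 [E]
  m4 ⊆ -1-0 [E]
  m6 ⊆ --10,-1-0
  m9 ⊆ -001,1-01,10-1
  m11 ⊆ 10-1,101-
  m12 ⊆ -1-0,110-
  m14 ⊆ --10,-1-0
E = {-001, -1-0}

2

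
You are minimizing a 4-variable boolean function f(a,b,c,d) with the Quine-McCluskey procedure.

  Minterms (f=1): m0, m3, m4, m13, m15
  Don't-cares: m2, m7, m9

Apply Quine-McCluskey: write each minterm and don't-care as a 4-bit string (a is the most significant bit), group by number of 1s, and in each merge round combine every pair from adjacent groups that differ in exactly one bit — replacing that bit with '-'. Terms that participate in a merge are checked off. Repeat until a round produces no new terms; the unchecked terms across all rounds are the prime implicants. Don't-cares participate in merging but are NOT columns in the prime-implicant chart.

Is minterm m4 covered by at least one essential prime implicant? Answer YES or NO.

YES

[col 0] 0000*, 0010*, 0011*, 0100*, 0111*, 1001*, 1101*, 1111*
[col 1] -111, 0-00, 0-11, 00-0, 001-, 1-01, 11-1
Prime implicants: -111, 0-00, 0-11, 00-0, 001-, 1-01, 11-1
PI chart (minterm → PIs covering it):
  0 | 0-00,00-0
  3 | 0-11,001-
  4 | 0-00  (sole → essential)
  13 | 1-01,11-1
  15 | -111,11-1
Essential prime implicants: 0-00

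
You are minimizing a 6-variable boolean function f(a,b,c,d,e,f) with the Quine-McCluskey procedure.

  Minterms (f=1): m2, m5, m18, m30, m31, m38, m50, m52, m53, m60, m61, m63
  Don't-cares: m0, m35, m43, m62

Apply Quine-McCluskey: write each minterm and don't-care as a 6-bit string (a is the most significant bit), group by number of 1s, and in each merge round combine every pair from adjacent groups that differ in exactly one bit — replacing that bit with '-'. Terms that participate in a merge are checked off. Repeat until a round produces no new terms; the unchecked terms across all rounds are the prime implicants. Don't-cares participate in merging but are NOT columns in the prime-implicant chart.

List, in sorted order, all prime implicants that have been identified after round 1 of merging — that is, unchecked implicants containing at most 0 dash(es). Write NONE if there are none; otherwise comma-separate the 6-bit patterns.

[col 0] 000000*, 000010*, 000101, 010010*, 011110*, 011111*, 100011*, 100110, 101011*, 110010*, 110100*, 110101*, 111100*, 111101*, 111110*, 111111*
[col 1] -10010, -11110*, -11111*, 0-0010, 0000-0, 01111-*, 10-011, 11-100*, 11-101*, 11010-*, 1111-0*, 1111-1*, 11110-*, 11111-*
[col 2] -1111-, 11-10-, 1111--
Prime implicants: -10010, -1111-, 0-0010, 0000-0, 000101, 10-011, 100110, 11-10-, 1111--

000101, 100110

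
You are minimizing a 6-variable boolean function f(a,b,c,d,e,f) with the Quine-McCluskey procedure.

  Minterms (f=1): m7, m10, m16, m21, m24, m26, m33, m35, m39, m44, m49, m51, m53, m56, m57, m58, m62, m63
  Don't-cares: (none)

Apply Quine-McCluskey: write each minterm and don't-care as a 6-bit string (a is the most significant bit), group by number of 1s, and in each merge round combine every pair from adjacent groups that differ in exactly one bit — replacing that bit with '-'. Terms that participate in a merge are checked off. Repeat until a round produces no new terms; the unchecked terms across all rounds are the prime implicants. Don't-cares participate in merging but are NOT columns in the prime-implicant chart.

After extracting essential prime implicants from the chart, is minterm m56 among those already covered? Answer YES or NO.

[col 0] 000111*, 001010*, 010000*, 010101*, 011000*, 011010*, 100001*, 100011*, 100111*, 101100, 110001*, 110011*, 110101*, 111000*, 111001*, 111010*, 111110*, 111111*
[col 1] -00111, -10101, -11000*, -11010*, 0-1010, 01-000, 0110-0*, 1-0001*, 1-0011*, 100-11, 1000-1*, 11-001, 110-01, 1100-1*, 111-10, 1110-0*, 11100-, 11111-
[col 2] -110-0, 1-00-1
Prime implicants: -00111, -10101, -110-0, 0-1010, 01-000, 1-00-1, 100-11, 101100, 11-001, 110-01, 111-10, 11100-, 11111-
PI chart (minterm → PIs covering it):
  7 | -00111  (sole → essential)
  10 | 0-1010  (sole → essential)
  16 | 01-000  (sole → essential)
  21 | -10101  (sole → essential)
  24 | -110-0,01-000
  26 | -110-0,0-1010
  33 | 1-00-1  (sole → essential)
  35 | 1-00-1,100-11
  39 | -00111,100-11
  44 | 101100  (sole → essential)
  49 | 1-00-1,11-001,110-01
  51 | 1-00-1  (sole → essential)
  53 | -10101,110-01
  56 | -110-0,11100-
  57 | 11-001,11100-
  58 | -110-0,111-10
  62 | 111-10,11111-
  63 | 11111-  (sole → essential)
Essential prime implicants: -00111, -10101, 0-1010, 01-000, 1-00-1, 101100, 11111-

NO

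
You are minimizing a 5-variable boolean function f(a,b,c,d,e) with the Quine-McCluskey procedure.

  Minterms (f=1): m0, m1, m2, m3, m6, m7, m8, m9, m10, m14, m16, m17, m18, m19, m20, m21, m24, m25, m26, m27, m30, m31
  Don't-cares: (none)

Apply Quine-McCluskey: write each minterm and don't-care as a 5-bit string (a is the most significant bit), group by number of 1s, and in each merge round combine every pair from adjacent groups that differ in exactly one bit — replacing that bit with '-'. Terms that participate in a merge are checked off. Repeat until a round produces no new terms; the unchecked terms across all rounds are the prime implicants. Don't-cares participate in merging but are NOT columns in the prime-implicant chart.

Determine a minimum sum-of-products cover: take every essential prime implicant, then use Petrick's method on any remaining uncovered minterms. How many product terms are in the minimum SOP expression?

6

[col 0] 00000*, 00001*, 00010*, 00011*, 00110*, 00111*, 01000*, 01001*, 01010*, 01110*, 10000*, 10001*, 10010*, 10011*, 10100*, 10101*, 11000*, 11001*, 11010*, 11011*, 11110*, 11111*
[col 1] -0000*, -0001*, -0010*, -0011*, -1000*, -1001*, -1010*, -1110*, 0-000*, 0-001*, 0-010*, 0-110*, 00-10*, 00-11*, 000-0*, 000-1*, 0000-*, 0001-*, 0011-*, 01-10*, 010-0*, 0100-*, 1-000*, 1-001*, 1-010*, 1-011*, 10-00*, 10-01*, 100-0*, 100-1*, 1000-*, 1001-*, 1010-*, 11-10*, 11-11*, 110-0*, 110-1*, 1100-*, 1101-*, 1111-*
[col 2] --000*, --001*, --010*, -00-0*, -00-1*, -000-*, -001-*, -1-10, -10-0*, -100-*, 0--10, 0-0-0*, 0-00-*, 00-1-, 000--*, 1-0-0*, 1-0-1*, 1-00-*, 1-01-*, 10-0-, 100--*, 11-1-, 110--*
[col 3] --0-0, --00-, -00--, 1-0--
Prime implicants: --0-0, --00-, -00--, -1-10, 0--10, 00-1-, 1-0--, 10-0-, 11-1-
PI chart (minterm → PIs covering it):
  0 | --0-0,--00-,-00--
  1 | --00-,-00--
  2 | --0-0,-00--,0--10,00-1-
  3 | -00--,00-1-
  6 | 0--10,00-1-
  7 | 00-1-  (sole → essential)
  8 | --0-0,--00-
  9 | --00-  (sole → essential)
  10 | --0-0,-1-10,0--10
  14 | -1-10,0--10
  16 | --0-0,--00-,-00--,1-0--,10-0-
  17 | --00-,-00--,1-0--,10-0-
  18 | --0-0,-00--,1-0--
  19 | -00--,1-0--
  20 | 10-0-  (sole → essential)
  21 | 10-0-  (sole → essential)
  24 | --0-0,--00-,1-0--
  25 | --00-,1-0--
  26 | --0-0,-1-10,1-0--,11-1-
  27 | 1-0--,11-1-
  30 | -1-10,11-1-
  31 | 11-1-  (sole → essential)
Essential prime implicants: --00-, 00-1-, 10-0-, 11-1-
Petrick residual → -00--, -1-10
Minimum SOP uses 6 PIs: c'd' + b'c' + bde' + a'b'd + ab'd' + abd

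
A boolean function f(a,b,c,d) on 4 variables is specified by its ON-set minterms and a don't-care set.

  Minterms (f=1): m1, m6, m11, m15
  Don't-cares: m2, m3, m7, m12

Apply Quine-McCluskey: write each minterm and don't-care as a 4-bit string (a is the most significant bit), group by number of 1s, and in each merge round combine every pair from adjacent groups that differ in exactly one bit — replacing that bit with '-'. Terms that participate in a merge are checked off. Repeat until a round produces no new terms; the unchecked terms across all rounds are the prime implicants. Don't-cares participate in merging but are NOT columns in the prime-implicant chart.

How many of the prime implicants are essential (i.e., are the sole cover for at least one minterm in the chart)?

3

size-2^0 implicants → 0001(✓)  0010(✓)  0011(✓)  0110(✓)  0111(✓)  1011(✓)  1100  1111(✓)
size-2^1 implicants → -011(✓)  -111(✓)  0-10(✓)  0-11(✓)  00-1  001-(✓)  011-(✓)  1-11(✓)
size-2^2 implicants → --11  0-1-
Unchecked terms (primes): --11, 0-1-, 00-1, 1100
Minterm coverage:
  m1 ⊆ 00-1 [E]
  m6 ⊆ 0-1- [E]
  m11 ⊆ --11 [E]
  m15 ⊆ --11 [E]
E = {--11, 0-1-, 00-1}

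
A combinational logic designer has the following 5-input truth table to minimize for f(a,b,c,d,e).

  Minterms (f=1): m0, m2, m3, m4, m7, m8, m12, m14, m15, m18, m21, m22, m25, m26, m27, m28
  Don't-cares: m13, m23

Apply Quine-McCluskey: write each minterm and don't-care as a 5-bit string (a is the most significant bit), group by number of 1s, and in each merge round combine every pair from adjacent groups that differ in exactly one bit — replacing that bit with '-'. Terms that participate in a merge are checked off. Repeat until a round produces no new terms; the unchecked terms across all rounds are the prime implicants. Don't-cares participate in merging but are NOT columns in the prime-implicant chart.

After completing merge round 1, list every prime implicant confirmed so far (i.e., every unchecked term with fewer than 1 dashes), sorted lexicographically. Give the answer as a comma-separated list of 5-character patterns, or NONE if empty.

Round 0: 00000✓ 00010✓ 00011✓ 00100✓ 00111✓ 01000✓ 01100✓ 01101✓ 01110✓ 01111✓ 10010✓ 10101✓ 10110✓ 10111✓ 11001✓ 11010✓ 11011✓ 11100✓
Round 1: -0010 -0111 -1100 0-000✓ 0-100✓ 0-111 00-00✓ 00-11 000-0 0001- 01-00✓ 011-0✓ 011-1✓ 0110-✓ 0111-✓ 1-010 10-10 101-1 1011- 110-1 1101-
Round 2: 0--00 011--
PIs = {-0010, -0111, -1100, 0--00, 0-111, 00-11, 000-0, 0001-, 011--, 1-010, 10-10, 101-1, 1011-, 110-1, 1101-}

NONE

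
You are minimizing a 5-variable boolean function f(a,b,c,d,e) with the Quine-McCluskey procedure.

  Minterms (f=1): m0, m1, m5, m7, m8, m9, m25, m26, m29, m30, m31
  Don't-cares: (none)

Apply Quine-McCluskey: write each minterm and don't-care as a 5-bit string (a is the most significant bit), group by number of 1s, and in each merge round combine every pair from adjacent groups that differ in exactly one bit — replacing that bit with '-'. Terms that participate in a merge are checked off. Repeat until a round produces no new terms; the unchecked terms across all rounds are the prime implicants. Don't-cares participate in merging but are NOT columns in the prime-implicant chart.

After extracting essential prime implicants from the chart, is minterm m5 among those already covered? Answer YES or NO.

[col 0] 00000*, 00001*, 00101*, 00111*, 01000*, 01001*, 11001*, 11010*, 11101*, 11110*, 11111*
[col 1] -1001, 0-000*, 0-001*, 00-01, 0000-*, 001-1, 0100-*, 11-01, 11-10, 111-1, 1111-
[col 2] 0-00-
Prime implicants: -1001, 0-00-, 00-01, 001-1, 11-01, 11-10, 111-1, 1111-
PI chart (minterm → PIs covering it):
  0 | 0-00-  (sole → essential)
  1 | 0-00-,00-01
  5 | 00-01,001-1
  7 | 001-1  (sole → essential)
  8 | 0-00-  (sole → essential)
  9 | -1001,0-00-
  25 | -1001,11-01
  26 | 11-10  (sole → essential)
  29 | 11-01,111-1
  30 | 11-10,1111-
  31 | 111-1,1111-
Essential prime implicants: 0-00-, 001-1, 11-10

YES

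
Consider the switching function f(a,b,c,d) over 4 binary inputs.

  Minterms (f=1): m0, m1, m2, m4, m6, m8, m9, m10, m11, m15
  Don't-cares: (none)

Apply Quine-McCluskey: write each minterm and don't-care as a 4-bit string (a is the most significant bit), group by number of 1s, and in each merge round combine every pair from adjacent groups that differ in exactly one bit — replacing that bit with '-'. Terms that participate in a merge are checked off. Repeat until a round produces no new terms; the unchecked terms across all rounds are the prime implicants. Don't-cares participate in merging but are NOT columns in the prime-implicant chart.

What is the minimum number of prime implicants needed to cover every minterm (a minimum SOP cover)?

[col 0] 0000*, 0001*, 0010*, 0100*, 0110*, 1000*, 1001*, 1010*, 1011*, 1111*
[col 1] -000*, -001*, -010*, 0-00*, 0-10*, 00-0*, 000-*, 01-0*, 1-11, 10-0*, 10-1*, 100-*, 101-*
[col 2] -0-0, -00-, 0--0, 10--
Prime implicants: -0-0, -00-, 0--0, 1-11, 10--
PI chart (minterm → PIs covering it):
  0 | -0-0,-00-,0--0
  1 | -00-  (sole → essential)
  2 | -0-0,0--0
  4 | 0--0  (sole → essential)
  6 | 0--0  (sole → essential)
  8 | -0-0,-00-,10--
  9 | -00-,10--
  10 | -0-0,10--
  11 | 1-11,10--
  15 | 1-11  (sole → essential)
Essential prime implicants: -00-, 0--0, 1-11
Petrick residual → -0-0
Minimum SOP uses 4 PIs: b'd' + b'c' + a'd' + acd

4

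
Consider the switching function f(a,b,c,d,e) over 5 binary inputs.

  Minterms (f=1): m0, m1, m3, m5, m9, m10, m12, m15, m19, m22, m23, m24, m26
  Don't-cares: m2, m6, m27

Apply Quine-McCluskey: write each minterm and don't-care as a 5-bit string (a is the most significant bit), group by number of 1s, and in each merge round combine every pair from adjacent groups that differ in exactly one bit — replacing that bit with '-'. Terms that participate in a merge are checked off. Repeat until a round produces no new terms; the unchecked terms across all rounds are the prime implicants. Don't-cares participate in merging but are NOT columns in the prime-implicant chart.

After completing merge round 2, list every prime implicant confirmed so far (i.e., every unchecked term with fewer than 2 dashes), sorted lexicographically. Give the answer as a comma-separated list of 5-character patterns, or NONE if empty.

-0011, -0110, -1010, 0-001, 0-010, 00-01, 00-10, 01100, 01111, 1-011, 10-11, 1011-, 110-0, 1101-

[col 0] 00000*, 00001*, 00010*, 00011*, 00101*, 00110*, 01001*, 01010*, 01100, 01111, 10011*, 10110*, 10111*, 11000*, 11010*, 11011*
[col 1] -0011, -0110, -1010, 0-001, 0-010, 00-01, 00-10, 000-0*, 000-1*, 0000-*, 0001-*, 1-011, 10-11, 1011-, 110-0, 1101-
[col 2] 000--
Prime implicants: -0011, -0110, -1010, 0-001, 0-010, 00-01, 00-10, 000--, 01100, 01111, 1-011, 10-11, 1011-, 110-0, 1101-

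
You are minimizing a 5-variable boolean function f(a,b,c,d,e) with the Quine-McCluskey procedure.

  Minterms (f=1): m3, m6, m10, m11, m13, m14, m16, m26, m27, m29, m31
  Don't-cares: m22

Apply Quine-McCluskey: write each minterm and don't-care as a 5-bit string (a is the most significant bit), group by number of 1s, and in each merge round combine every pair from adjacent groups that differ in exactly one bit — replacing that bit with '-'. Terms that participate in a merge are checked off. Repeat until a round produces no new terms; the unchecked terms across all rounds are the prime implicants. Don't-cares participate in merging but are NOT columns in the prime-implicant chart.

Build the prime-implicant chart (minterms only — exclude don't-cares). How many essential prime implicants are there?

[col 0] 00011*, 00110*, 01010*, 01011*, 01101*, 01110*, 10000, 10110*, 11010*, 11011*, 11101*, 11111*
[col 1] -0110, -1010*, -1011*, -1101, 0-011, 0-110, 01-10, 0101-*, 11-11, 1101-*, 111-1
[col 2] -101-
Prime implicants: -0110, -101-, -1101, 0-011, 0-110, 01-10, 10000, 11-11, 111-1
PI chart (minterm → PIs covering it):
  3 | 0-011  (sole → essential)
  6 | -0110,0-110
  10 | -101-,01-10
  11 | -101-,0-011
  13 | -1101  (sole → essential)
  14 | 0-110,01-10
  16 | 10000  (sole → essential)
  26 | -101-  (sole → essential)
  27 | -101-,11-11
  29 | -1101,111-1
  31 | 11-11,111-1
Essential prime implicants: -101-, -1101, 0-011, 10000

4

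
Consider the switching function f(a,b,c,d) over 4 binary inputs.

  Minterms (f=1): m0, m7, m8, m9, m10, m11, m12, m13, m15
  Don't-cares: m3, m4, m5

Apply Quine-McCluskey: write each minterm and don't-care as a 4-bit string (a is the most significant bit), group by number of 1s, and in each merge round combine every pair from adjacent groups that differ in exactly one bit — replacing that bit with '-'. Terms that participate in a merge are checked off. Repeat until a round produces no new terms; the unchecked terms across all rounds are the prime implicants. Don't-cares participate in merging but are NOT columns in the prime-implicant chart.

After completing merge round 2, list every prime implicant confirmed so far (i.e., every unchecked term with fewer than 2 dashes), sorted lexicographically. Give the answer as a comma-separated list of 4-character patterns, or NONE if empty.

NONE

size-2^0 implicants → 0000(✓)  0011(✓)  0100(✓)  0101(✓)  0111(✓)  1000(✓)  1001(✓)  1010(✓)  1011(✓)  1100(✓)  1101(✓)  1111(✓)
size-2^1 implicants → -000(✓)  -011(✓)  -100(✓)  -101(✓)  -111(✓)  0-00(✓)  0-11(✓)  01-1(✓)  010-(✓)  1-00(✓)  1-01(✓)  1-11(✓)  10-0(✓)  10-1(✓)  100-(✓)  101-(✓)  11-1(✓)  110-(✓)
size-2^2 implicants → --00  --11  -1-1  -10-  1--1  1-0-  10--
Unchecked terms (primes): --00, --11, -1-1, -10-, 1--1, 1-0-, 10--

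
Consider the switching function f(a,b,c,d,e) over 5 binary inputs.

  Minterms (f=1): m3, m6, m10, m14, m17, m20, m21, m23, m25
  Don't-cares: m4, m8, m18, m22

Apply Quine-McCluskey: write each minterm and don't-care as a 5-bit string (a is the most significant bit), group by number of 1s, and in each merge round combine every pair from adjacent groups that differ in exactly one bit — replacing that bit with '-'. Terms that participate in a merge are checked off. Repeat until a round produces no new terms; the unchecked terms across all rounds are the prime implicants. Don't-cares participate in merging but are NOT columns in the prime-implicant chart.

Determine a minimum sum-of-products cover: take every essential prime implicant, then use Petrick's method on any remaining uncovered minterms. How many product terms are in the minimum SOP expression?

[col 0] 00011, 00100*, 00110*, 01000*, 01010*, 01110*, 10001*, 10010*, 10100*, 10101*, 10110*, 10111*, 11001*
[col 1] -0100*, -0110*, 0-110, 001-0*, 01-10, 010-0, 1-001, 10-01, 10-10, 101-0*, 101-1*, 1010-*, 1011-*
[col 2] -01-0, 101--
Prime implicants: -01-0, 0-110, 00011, 01-10, 010-0, 1-001, 10-01, 10-10, 101--
PI chart (minterm → PIs covering it):
  3 | 00011  (sole → essential)
  6 | -01-0,0-110
  10 | 01-10,010-0
  14 | 0-110,01-10
  17 | 1-001,10-01
  20 | -01-0,101--
  21 | 10-01,101--
  23 | 101--  (sole → essential)
  25 | 1-001  (sole → essential)
Essential prime implicants: 00011, 1-001, 101--
Petrick residual → -01-0, 01-10
Minimum SOP uses 5 PIs: b'ce' + a'b'c'de + a'bde' + ac'd'e + ab'c

5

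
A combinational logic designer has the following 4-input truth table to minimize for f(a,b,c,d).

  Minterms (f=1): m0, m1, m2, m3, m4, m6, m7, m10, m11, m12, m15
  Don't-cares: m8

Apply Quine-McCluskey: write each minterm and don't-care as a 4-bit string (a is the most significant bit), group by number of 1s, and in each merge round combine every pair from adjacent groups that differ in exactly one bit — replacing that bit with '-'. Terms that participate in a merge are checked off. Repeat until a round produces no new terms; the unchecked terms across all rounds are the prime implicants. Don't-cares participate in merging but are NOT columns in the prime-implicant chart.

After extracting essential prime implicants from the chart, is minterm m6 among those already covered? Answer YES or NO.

NO

size-2^0 implicants → 0000(✓)  0001(✓)  0010(✓)  0011(✓)  0100(✓)  0110(✓)  0111(✓)  1000(✓)  1010(✓)  1011(✓)  1100(✓)  1111(✓)
size-2^1 implicants → -000(✓)  -010(✓)  -011(✓)  -100(✓)  -111(✓)  0-00(✓)  0-10(✓)  0-11(✓)  00-0(✓)  00-1(✓)  000-(✓)  001-(✓)  01-0(✓)  011-(✓)  1-00(✓)  1-11(✓)  10-0(✓)  101-(✓)
size-2^2 implicants → --00  --11  -0-0  -01-  0--0  0-1-  00--
Unchecked terms (primes): --00, --11, -0-0, -01-, 0--0, 0-1-, 00--
Minterm coverage:
  m0 ⊆ --00,-0-0,0--0,00--
  m1 ⊆ 00-- [E]
  m2 ⊆ -0-0,-01-,0--0,0-1-,00--
  m3 ⊆ --11,-01-,0-1-,00--
  m4 ⊆ --00,0--0
  m6 ⊆ 0--0,0-1-
  m7 ⊆ --11,0-1-
  m10 ⊆ -0-0,-01-
  m11 ⊆ --11,-01-
  m12 ⊆ --00 [E]
  m15 ⊆ --11 [E]
E = {--00, --11, 00--}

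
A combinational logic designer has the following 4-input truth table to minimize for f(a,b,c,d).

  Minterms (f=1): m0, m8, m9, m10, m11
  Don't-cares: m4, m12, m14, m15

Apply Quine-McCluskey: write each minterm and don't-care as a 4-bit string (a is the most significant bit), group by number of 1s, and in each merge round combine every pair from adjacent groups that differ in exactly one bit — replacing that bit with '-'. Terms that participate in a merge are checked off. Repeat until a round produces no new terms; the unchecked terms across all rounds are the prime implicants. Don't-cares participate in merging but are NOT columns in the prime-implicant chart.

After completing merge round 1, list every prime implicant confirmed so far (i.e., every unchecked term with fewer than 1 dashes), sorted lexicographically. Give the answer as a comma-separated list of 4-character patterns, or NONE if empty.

NONE

[col 0] 0000*, 0100*, 1000*, 1001*, 1010*, 1011*, 1100*, 1110*, 1111*
[col 1] -000*, -100*, 0-00*, 1-00*, 1-10*, 1-11*, 10-0*, 10-1*, 100-*, 101-*, 11-0*, 111-*
[col 2] --00, 1--0, 1-1-, 10--
Prime implicants: --00, 1--0, 1-1-, 10--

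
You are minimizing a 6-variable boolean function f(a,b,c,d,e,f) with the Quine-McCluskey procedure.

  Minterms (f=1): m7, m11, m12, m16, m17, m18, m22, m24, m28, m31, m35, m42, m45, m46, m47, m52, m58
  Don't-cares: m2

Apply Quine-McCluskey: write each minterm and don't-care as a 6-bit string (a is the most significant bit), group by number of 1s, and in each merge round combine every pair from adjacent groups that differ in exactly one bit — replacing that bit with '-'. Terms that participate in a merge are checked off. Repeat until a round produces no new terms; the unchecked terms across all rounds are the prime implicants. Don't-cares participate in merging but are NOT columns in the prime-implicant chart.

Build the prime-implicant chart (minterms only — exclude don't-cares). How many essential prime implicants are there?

10

[col 0] 000010*, 000111, 001011, 001100*, 010000*, 010001*, 010010*, 010110*, 011000*, 011100*, 011111, 100011, 101010*, 101101*, 101110*, 101111*, 110100, 111010*
[col 1] 0-0010, 0-1100, 01-000, 010-10, 0100-0, 01000-, 011-00, 1-1010, 101-10, 1011-1, 10111-
Prime implicants: 0-0010, 0-1100, 000111, 001011, 01-000, 010-10, 0100-0, 01000-, 011-00, 011111, 1-1010, 100011, 101-10, 1011-1, 10111-, 110100
PI chart (minterm → PIs covering it):
  7 | 000111  (sole → essential)
  11 | 001011  (sole → essential)
  12 | 0-1100  (sole → essential)
  16 | 01-000,0100-0,01000-
  17 | 01000-  (sole → essential)
  18 | 0-0010,010-10,0100-0
  22 | 010-10  (sole → essential)
  24 | 01-000,011-00
  28 | 0-1100,011-00
  31 | 011111  (sole → essential)
  35 | 100011  (sole → essential)
  42 | 1-1010,101-10
  45 | 1011-1  (sole → essential)
  46 | 101-10,10111-
  47 | 1011-1,10111-
  52 | 110100  (sole → essential)
  58 | 1-1010  (sole → essential)
Essential prime implicants: 0-1100, 000111, 001011, 010-10, 01000-, 011111, 1-1010, 100011, 1011-1, 110100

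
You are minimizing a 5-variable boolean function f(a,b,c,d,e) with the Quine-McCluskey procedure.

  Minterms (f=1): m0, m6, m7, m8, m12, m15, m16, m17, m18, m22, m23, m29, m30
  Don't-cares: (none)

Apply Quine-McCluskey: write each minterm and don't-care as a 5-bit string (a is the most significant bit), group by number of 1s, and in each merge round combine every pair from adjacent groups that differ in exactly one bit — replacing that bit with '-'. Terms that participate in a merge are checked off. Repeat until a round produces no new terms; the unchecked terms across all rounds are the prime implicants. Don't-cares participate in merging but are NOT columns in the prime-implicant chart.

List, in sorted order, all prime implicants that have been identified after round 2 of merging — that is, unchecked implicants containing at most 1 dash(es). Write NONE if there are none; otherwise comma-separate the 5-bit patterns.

-0000, 0-000, 0-111, 01-00, 1-110, 10-10, 100-0, 1000-, 11101

[col 0] 00000*, 00110*, 00111*, 01000*, 01100*, 01111*, 10000*, 10001*, 10010*, 10110*, 10111*, 11101, 11110*
[col 1] -0000, -0110*, -0111*, 0-000, 0-111, 0011-*, 01-00, 1-110, 10-10, 100-0, 1000-, 1011-*
[col 2] -011-
Prime implicants: -0000, -011-, 0-000, 0-111, 01-00, 1-110, 10-10, 100-0, 1000-, 11101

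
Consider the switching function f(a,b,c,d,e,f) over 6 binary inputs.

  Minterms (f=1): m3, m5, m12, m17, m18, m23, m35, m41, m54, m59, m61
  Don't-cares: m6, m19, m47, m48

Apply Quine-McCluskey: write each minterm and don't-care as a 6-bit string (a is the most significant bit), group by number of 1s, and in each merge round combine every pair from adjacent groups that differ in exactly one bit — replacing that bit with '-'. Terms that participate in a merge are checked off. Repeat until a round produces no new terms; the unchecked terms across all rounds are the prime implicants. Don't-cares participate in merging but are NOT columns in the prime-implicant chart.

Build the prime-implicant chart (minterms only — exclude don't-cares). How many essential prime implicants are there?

Round 0: 000011✓ 000101 000110 001100 010001✓ 010010✓ 010011✓ 010111✓ 100011✓ 101001 101111 110000 110110 111011 111101
Round 1: -00011 0-0011 010-11 0100-1 01001-
PIs = {-00011, 0-0011, 000101, 000110, 001100, 010-11, 0100-1, 01001-, 101001, 101111, 110000, 110110, 111011, 111101}
Coverage chart:
  m3: -00011,0-0011
  m5: 000101 ←essential
  m12: 001100 ←essential
  m17: 0100-1 ←essential
  m18: 01001- ←essential
  m23: 010-11 ←essential
  m35: -00011 ←essential
  m41: 101001 ←essential
  m54: 110110 ←essential
  m59: 111011 ←essential
  m61: 111101 ←essential
Essential: -00011, 000101, 001100, 010-11, 0100-1, 01001-, 101001, 110110, 111011, 111101

10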